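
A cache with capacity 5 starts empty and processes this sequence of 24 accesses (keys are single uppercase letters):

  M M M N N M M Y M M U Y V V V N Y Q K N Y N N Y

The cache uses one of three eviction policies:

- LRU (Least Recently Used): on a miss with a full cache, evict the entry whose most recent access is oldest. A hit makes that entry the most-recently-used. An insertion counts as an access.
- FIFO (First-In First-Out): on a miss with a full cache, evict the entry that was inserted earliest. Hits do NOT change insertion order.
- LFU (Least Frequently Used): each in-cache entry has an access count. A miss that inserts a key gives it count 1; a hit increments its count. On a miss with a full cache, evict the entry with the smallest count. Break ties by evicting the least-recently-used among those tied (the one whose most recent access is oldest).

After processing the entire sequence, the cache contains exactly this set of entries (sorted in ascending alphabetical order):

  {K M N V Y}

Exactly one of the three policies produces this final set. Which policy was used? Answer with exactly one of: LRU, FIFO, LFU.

Answer: LFU

Derivation:
Simulating under each policy and comparing final sets:
  LRU: final set = {K N Q V Y} -> differs
  FIFO: final set = {K N Q V Y} -> differs
  LFU: final set = {K M N V Y} -> MATCHES target
Only LFU produces the target set.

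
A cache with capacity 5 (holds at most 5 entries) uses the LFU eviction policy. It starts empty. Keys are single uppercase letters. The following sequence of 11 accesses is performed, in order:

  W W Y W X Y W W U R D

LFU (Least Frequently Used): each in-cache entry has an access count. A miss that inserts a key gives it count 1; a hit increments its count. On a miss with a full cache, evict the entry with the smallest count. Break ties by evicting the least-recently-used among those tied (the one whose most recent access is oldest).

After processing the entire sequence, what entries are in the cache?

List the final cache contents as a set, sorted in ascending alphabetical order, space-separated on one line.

LFU simulation (capacity=5):
  1. access W: MISS. Cache: [W(c=1)]
  2. access W: HIT, count now 2. Cache: [W(c=2)]
  3. access Y: MISS. Cache: [Y(c=1) W(c=2)]
  4. access W: HIT, count now 3. Cache: [Y(c=1) W(c=3)]
  5. access X: MISS. Cache: [Y(c=1) X(c=1) W(c=3)]
  6. access Y: HIT, count now 2. Cache: [X(c=1) Y(c=2) W(c=3)]
  7. access W: HIT, count now 4. Cache: [X(c=1) Y(c=2) W(c=4)]
  8. access W: HIT, count now 5. Cache: [X(c=1) Y(c=2) W(c=5)]
  9. access U: MISS. Cache: [X(c=1) U(c=1) Y(c=2) W(c=5)]
  10. access R: MISS. Cache: [X(c=1) U(c=1) R(c=1) Y(c=2) W(c=5)]
  11. access D: MISS, evict X(c=1). Cache: [U(c=1) R(c=1) D(c=1) Y(c=2) W(c=5)]
Total: 5 hits, 6 misses, 1 evictions

Answer: D R U W Y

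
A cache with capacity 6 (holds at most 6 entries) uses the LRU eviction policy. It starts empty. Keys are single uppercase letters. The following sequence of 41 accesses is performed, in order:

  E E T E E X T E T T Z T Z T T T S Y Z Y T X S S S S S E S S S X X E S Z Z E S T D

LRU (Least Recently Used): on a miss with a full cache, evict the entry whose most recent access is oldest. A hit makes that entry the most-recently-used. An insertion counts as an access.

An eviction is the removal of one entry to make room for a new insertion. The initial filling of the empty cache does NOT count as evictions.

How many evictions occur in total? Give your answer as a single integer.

Answer: 1

Derivation:
LRU simulation (capacity=6):
  1. access E: MISS. Cache (LRU->MRU): [E]
  2. access E: HIT. Cache (LRU->MRU): [E]
  3. access T: MISS. Cache (LRU->MRU): [E T]
  4. access E: HIT. Cache (LRU->MRU): [T E]
  5. access E: HIT. Cache (LRU->MRU): [T E]
  6. access X: MISS. Cache (LRU->MRU): [T E X]
  7. access T: HIT. Cache (LRU->MRU): [E X T]
  8. access E: HIT. Cache (LRU->MRU): [X T E]
  9. access T: HIT. Cache (LRU->MRU): [X E T]
  10. access T: HIT. Cache (LRU->MRU): [X E T]
  11. access Z: MISS. Cache (LRU->MRU): [X E T Z]
  12. access T: HIT. Cache (LRU->MRU): [X E Z T]
  13. access Z: HIT. Cache (LRU->MRU): [X E T Z]
  14. access T: HIT. Cache (LRU->MRU): [X E Z T]
  15. access T: HIT. Cache (LRU->MRU): [X E Z T]
  16. access T: HIT. Cache (LRU->MRU): [X E Z T]
  17. access S: MISS. Cache (LRU->MRU): [X E Z T S]
  18. access Y: MISS. Cache (LRU->MRU): [X E Z T S Y]
  19. access Z: HIT. Cache (LRU->MRU): [X E T S Y Z]
  20. access Y: HIT. Cache (LRU->MRU): [X E T S Z Y]
  21. access T: HIT. Cache (LRU->MRU): [X E S Z Y T]
  22. access X: HIT. Cache (LRU->MRU): [E S Z Y T X]
  23. access S: HIT. Cache (LRU->MRU): [E Z Y T X S]
  24. access S: HIT. Cache (LRU->MRU): [E Z Y T X S]
  25. access S: HIT. Cache (LRU->MRU): [E Z Y T X S]
  26. access S: HIT. Cache (LRU->MRU): [E Z Y T X S]
  27. access S: HIT. Cache (LRU->MRU): [E Z Y T X S]
  28. access E: HIT. Cache (LRU->MRU): [Z Y T X S E]
  29. access S: HIT. Cache (LRU->MRU): [Z Y T X E S]
  30. access S: HIT. Cache (LRU->MRU): [Z Y T X E S]
  31. access S: HIT. Cache (LRU->MRU): [Z Y T X E S]
  32. access X: HIT. Cache (LRU->MRU): [Z Y T E S X]
  33. access X: HIT. Cache (LRU->MRU): [Z Y T E S X]
  34. access E: HIT. Cache (LRU->MRU): [Z Y T S X E]
  35. access S: HIT. Cache (LRU->MRU): [Z Y T X E S]
  36. access Z: HIT. Cache (LRU->MRU): [Y T X E S Z]
  37. access Z: HIT. Cache (LRU->MRU): [Y T X E S Z]
  38. access E: HIT. Cache (LRU->MRU): [Y T X S Z E]
  39. access S: HIT. Cache (LRU->MRU): [Y T X Z E S]
  40. access T: HIT. Cache (LRU->MRU): [Y X Z E S T]
  41. access D: MISS, evict Y. Cache (LRU->MRU): [X Z E S T D]
Total: 34 hits, 7 misses, 1 evictions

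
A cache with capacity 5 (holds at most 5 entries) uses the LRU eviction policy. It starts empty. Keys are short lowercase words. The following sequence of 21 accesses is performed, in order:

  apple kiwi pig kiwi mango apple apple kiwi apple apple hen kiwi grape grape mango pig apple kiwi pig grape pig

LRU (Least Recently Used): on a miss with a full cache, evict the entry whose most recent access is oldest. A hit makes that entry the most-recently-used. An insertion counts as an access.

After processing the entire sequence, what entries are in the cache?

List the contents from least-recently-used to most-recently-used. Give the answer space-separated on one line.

LRU simulation (capacity=5):
  1. access apple: MISS. Cache (LRU->MRU): [apple]
  2. access kiwi: MISS. Cache (LRU->MRU): [apple kiwi]
  3. access pig: MISS. Cache (LRU->MRU): [apple kiwi pig]
  4. access kiwi: HIT. Cache (LRU->MRU): [apple pig kiwi]
  5. access mango: MISS. Cache (LRU->MRU): [apple pig kiwi mango]
  6. access apple: HIT. Cache (LRU->MRU): [pig kiwi mango apple]
  7. access apple: HIT. Cache (LRU->MRU): [pig kiwi mango apple]
  8. access kiwi: HIT. Cache (LRU->MRU): [pig mango apple kiwi]
  9. access apple: HIT. Cache (LRU->MRU): [pig mango kiwi apple]
  10. access apple: HIT. Cache (LRU->MRU): [pig mango kiwi apple]
  11. access hen: MISS. Cache (LRU->MRU): [pig mango kiwi apple hen]
  12. access kiwi: HIT. Cache (LRU->MRU): [pig mango apple hen kiwi]
  13. access grape: MISS, evict pig. Cache (LRU->MRU): [mango apple hen kiwi grape]
  14. access grape: HIT. Cache (LRU->MRU): [mango apple hen kiwi grape]
  15. access mango: HIT. Cache (LRU->MRU): [apple hen kiwi grape mango]
  16. access pig: MISS, evict apple. Cache (LRU->MRU): [hen kiwi grape mango pig]
  17. access apple: MISS, evict hen. Cache (LRU->MRU): [kiwi grape mango pig apple]
  18. access kiwi: HIT. Cache (LRU->MRU): [grape mango pig apple kiwi]
  19. access pig: HIT. Cache (LRU->MRU): [grape mango apple kiwi pig]
  20. access grape: HIT. Cache (LRU->MRU): [mango apple kiwi pig grape]
  21. access pig: HIT. Cache (LRU->MRU): [mango apple kiwi grape pig]
Total: 13 hits, 8 misses, 3 evictions

Answer: mango apple kiwi grape pig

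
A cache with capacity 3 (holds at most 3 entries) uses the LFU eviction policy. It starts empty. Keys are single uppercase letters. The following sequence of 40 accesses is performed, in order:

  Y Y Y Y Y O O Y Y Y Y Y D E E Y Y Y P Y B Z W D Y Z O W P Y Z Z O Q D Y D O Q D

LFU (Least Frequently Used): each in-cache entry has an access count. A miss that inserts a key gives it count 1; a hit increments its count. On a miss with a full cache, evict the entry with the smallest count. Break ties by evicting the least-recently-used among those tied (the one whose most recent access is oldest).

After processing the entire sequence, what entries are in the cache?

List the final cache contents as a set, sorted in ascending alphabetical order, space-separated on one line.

Answer: D Q Y

Derivation:
LFU simulation (capacity=3):
  1. access Y: MISS. Cache: [Y(c=1)]
  2. access Y: HIT, count now 2. Cache: [Y(c=2)]
  3. access Y: HIT, count now 3. Cache: [Y(c=3)]
  4. access Y: HIT, count now 4. Cache: [Y(c=4)]
  5. access Y: HIT, count now 5. Cache: [Y(c=5)]
  6. access O: MISS. Cache: [O(c=1) Y(c=5)]
  7. access O: HIT, count now 2. Cache: [O(c=2) Y(c=5)]
  8. access Y: HIT, count now 6. Cache: [O(c=2) Y(c=6)]
  9. access Y: HIT, count now 7. Cache: [O(c=2) Y(c=7)]
  10. access Y: HIT, count now 8. Cache: [O(c=2) Y(c=8)]
  11. access Y: HIT, count now 9. Cache: [O(c=2) Y(c=9)]
  12. access Y: HIT, count now 10. Cache: [O(c=2) Y(c=10)]
  13. access D: MISS. Cache: [D(c=1) O(c=2) Y(c=10)]
  14. access E: MISS, evict D(c=1). Cache: [E(c=1) O(c=2) Y(c=10)]
  15. access E: HIT, count now 2. Cache: [O(c=2) E(c=2) Y(c=10)]
  16. access Y: HIT, count now 11. Cache: [O(c=2) E(c=2) Y(c=11)]
  17. access Y: HIT, count now 12. Cache: [O(c=2) E(c=2) Y(c=12)]
  18. access Y: HIT, count now 13. Cache: [O(c=2) E(c=2) Y(c=13)]
  19. access P: MISS, evict O(c=2). Cache: [P(c=1) E(c=2) Y(c=13)]
  20. access Y: HIT, count now 14. Cache: [P(c=1) E(c=2) Y(c=14)]
  21. access B: MISS, evict P(c=1). Cache: [B(c=1) E(c=2) Y(c=14)]
  22. access Z: MISS, evict B(c=1). Cache: [Z(c=1) E(c=2) Y(c=14)]
  23. access W: MISS, evict Z(c=1). Cache: [W(c=1) E(c=2) Y(c=14)]
  24. access D: MISS, evict W(c=1). Cache: [D(c=1) E(c=2) Y(c=14)]
  25. access Y: HIT, count now 15. Cache: [D(c=1) E(c=2) Y(c=15)]
  26. access Z: MISS, evict D(c=1). Cache: [Z(c=1) E(c=2) Y(c=15)]
  27. access O: MISS, evict Z(c=1). Cache: [O(c=1) E(c=2) Y(c=15)]
  28. access W: MISS, evict O(c=1). Cache: [W(c=1) E(c=2) Y(c=15)]
  29. access P: MISS, evict W(c=1). Cache: [P(c=1) E(c=2) Y(c=15)]
  30. access Y: HIT, count now 16. Cache: [P(c=1) E(c=2) Y(c=16)]
  31. access Z: MISS, evict P(c=1). Cache: [Z(c=1) E(c=2) Y(c=16)]
  32. access Z: HIT, count now 2. Cache: [E(c=2) Z(c=2) Y(c=16)]
  33. access O: MISS, evict E(c=2). Cache: [O(c=1) Z(c=2) Y(c=16)]
  34. access Q: MISS, evict O(c=1). Cache: [Q(c=1) Z(c=2) Y(c=16)]
  35. access D: MISS, evict Q(c=1). Cache: [D(c=1) Z(c=2) Y(c=16)]
  36. access Y: HIT, count now 17. Cache: [D(c=1) Z(c=2) Y(c=17)]
  37. access D: HIT, count now 2. Cache: [Z(c=2) D(c=2) Y(c=17)]
  38. access O: MISS, evict Z(c=2). Cache: [O(c=1) D(c=2) Y(c=17)]
  39. access Q: MISS, evict O(c=1). Cache: [Q(c=1) D(c=2) Y(c=17)]
  40. access D: HIT, count now 3. Cache: [Q(c=1) D(c=3) Y(c=17)]
Total: 21 hits, 19 misses, 16 evictions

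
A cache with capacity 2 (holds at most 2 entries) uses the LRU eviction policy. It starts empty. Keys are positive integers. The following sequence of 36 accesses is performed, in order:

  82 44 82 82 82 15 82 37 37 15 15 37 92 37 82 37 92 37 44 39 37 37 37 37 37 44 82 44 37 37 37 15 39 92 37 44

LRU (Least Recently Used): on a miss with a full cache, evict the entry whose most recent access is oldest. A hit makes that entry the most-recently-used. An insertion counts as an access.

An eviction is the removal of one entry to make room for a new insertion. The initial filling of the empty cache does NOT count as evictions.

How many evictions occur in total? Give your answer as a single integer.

LRU simulation (capacity=2):
  1. access 82: MISS. Cache (LRU->MRU): [82]
  2. access 44: MISS. Cache (LRU->MRU): [82 44]
  3. access 82: HIT. Cache (LRU->MRU): [44 82]
  4. access 82: HIT. Cache (LRU->MRU): [44 82]
  5. access 82: HIT. Cache (LRU->MRU): [44 82]
  6. access 15: MISS, evict 44. Cache (LRU->MRU): [82 15]
  7. access 82: HIT. Cache (LRU->MRU): [15 82]
  8. access 37: MISS, evict 15. Cache (LRU->MRU): [82 37]
  9. access 37: HIT. Cache (LRU->MRU): [82 37]
  10. access 15: MISS, evict 82. Cache (LRU->MRU): [37 15]
  11. access 15: HIT. Cache (LRU->MRU): [37 15]
  12. access 37: HIT. Cache (LRU->MRU): [15 37]
  13. access 92: MISS, evict 15. Cache (LRU->MRU): [37 92]
  14. access 37: HIT. Cache (LRU->MRU): [92 37]
  15. access 82: MISS, evict 92. Cache (LRU->MRU): [37 82]
  16. access 37: HIT. Cache (LRU->MRU): [82 37]
  17. access 92: MISS, evict 82. Cache (LRU->MRU): [37 92]
  18. access 37: HIT. Cache (LRU->MRU): [92 37]
  19. access 44: MISS, evict 92. Cache (LRU->MRU): [37 44]
  20. access 39: MISS, evict 37. Cache (LRU->MRU): [44 39]
  21. access 37: MISS, evict 44. Cache (LRU->MRU): [39 37]
  22. access 37: HIT. Cache (LRU->MRU): [39 37]
  23. access 37: HIT. Cache (LRU->MRU): [39 37]
  24. access 37: HIT. Cache (LRU->MRU): [39 37]
  25. access 37: HIT. Cache (LRU->MRU): [39 37]
  26. access 44: MISS, evict 39. Cache (LRU->MRU): [37 44]
  27. access 82: MISS, evict 37. Cache (LRU->MRU): [44 82]
  28. access 44: HIT. Cache (LRU->MRU): [82 44]
  29. access 37: MISS, evict 82. Cache (LRU->MRU): [44 37]
  30. access 37: HIT. Cache (LRU->MRU): [44 37]
  31. access 37: HIT. Cache (LRU->MRU): [44 37]
  32. access 15: MISS, evict 44. Cache (LRU->MRU): [37 15]
  33. access 39: MISS, evict 37. Cache (LRU->MRU): [15 39]
  34. access 92: MISS, evict 15. Cache (LRU->MRU): [39 92]
  35. access 37: MISS, evict 39. Cache (LRU->MRU): [92 37]
  36. access 44: MISS, evict 92. Cache (LRU->MRU): [37 44]
Total: 17 hits, 19 misses, 17 evictions

Answer: 17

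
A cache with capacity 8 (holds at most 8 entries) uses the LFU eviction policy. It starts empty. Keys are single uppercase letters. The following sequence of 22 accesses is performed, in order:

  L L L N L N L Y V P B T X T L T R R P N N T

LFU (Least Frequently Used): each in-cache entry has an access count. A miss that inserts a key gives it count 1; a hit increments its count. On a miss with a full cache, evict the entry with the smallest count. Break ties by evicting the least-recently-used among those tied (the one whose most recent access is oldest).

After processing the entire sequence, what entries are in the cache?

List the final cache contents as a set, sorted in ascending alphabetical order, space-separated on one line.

Answer: B L N P R T V X

Derivation:
LFU simulation (capacity=8):
  1. access L: MISS. Cache: [L(c=1)]
  2. access L: HIT, count now 2. Cache: [L(c=2)]
  3. access L: HIT, count now 3. Cache: [L(c=3)]
  4. access N: MISS. Cache: [N(c=1) L(c=3)]
  5. access L: HIT, count now 4. Cache: [N(c=1) L(c=4)]
  6. access N: HIT, count now 2. Cache: [N(c=2) L(c=4)]
  7. access L: HIT, count now 5. Cache: [N(c=2) L(c=5)]
  8. access Y: MISS. Cache: [Y(c=1) N(c=2) L(c=5)]
  9. access V: MISS. Cache: [Y(c=1) V(c=1) N(c=2) L(c=5)]
  10. access P: MISS. Cache: [Y(c=1) V(c=1) P(c=1) N(c=2) L(c=5)]
  11. access B: MISS. Cache: [Y(c=1) V(c=1) P(c=1) B(c=1) N(c=2) L(c=5)]
  12. access T: MISS. Cache: [Y(c=1) V(c=1) P(c=1) B(c=1) T(c=1) N(c=2) L(c=5)]
  13. access X: MISS. Cache: [Y(c=1) V(c=1) P(c=1) B(c=1) T(c=1) X(c=1) N(c=2) L(c=5)]
  14. access T: HIT, count now 2. Cache: [Y(c=1) V(c=1) P(c=1) B(c=1) X(c=1) N(c=2) T(c=2) L(c=5)]
  15. access L: HIT, count now 6. Cache: [Y(c=1) V(c=1) P(c=1) B(c=1) X(c=1) N(c=2) T(c=2) L(c=6)]
  16. access T: HIT, count now 3. Cache: [Y(c=1) V(c=1) P(c=1) B(c=1) X(c=1) N(c=2) T(c=3) L(c=6)]
  17. access R: MISS, evict Y(c=1). Cache: [V(c=1) P(c=1) B(c=1) X(c=1) R(c=1) N(c=2) T(c=3) L(c=6)]
  18. access R: HIT, count now 2. Cache: [V(c=1) P(c=1) B(c=1) X(c=1) N(c=2) R(c=2) T(c=3) L(c=6)]
  19. access P: HIT, count now 2. Cache: [V(c=1) B(c=1) X(c=1) N(c=2) R(c=2) P(c=2) T(c=3) L(c=6)]
  20. access N: HIT, count now 3. Cache: [V(c=1) B(c=1) X(c=1) R(c=2) P(c=2) T(c=3) N(c=3) L(c=6)]
  21. access N: HIT, count now 4. Cache: [V(c=1) B(c=1) X(c=1) R(c=2) P(c=2) T(c=3) N(c=4) L(c=6)]
  22. access T: HIT, count now 4. Cache: [V(c=1) B(c=1) X(c=1) R(c=2) P(c=2) N(c=4) T(c=4) L(c=6)]
Total: 13 hits, 9 misses, 1 evictions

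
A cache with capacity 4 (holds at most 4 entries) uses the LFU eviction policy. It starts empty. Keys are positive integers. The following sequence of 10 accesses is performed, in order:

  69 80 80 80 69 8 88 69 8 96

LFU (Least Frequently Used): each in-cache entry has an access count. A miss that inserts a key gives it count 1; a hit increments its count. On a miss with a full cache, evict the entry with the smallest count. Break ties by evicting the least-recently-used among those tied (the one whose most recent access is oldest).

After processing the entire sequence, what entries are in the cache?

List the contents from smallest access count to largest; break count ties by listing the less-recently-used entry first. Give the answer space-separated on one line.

LFU simulation (capacity=4):
  1. access 69: MISS. Cache: [69(c=1)]
  2. access 80: MISS. Cache: [69(c=1) 80(c=1)]
  3. access 80: HIT, count now 2. Cache: [69(c=1) 80(c=2)]
  4. access 80: HIT, count now 3. Cache: [69(c=1) 80(c=3)]
  5. access 69: HIT, count now 2. Cache: [69(c=2) 80(c=3)]
  6. access 8: MISS. Cache: [8(c=1) 69(c=2) 80(c=3)]
  7. access 88: MISS. Cache: [8(c=1) 88(c=1) 69(c=2) 80(c=3)]
  8. access 69: HIT, count now 3. Cache: [8(c=1) 88(c=1) 80(c=3) 69(c=3)]
  9. access 8: HIT, count now 2. Cache: [88(c=1) 8(c=2) 80(c=3) 69(c=3)]
  10. access 96: MISS, evict 88(c=1). Cache: [96(c=1) 8(c=2) 80(c=3) 69(c=3)]
Total: 5 hits, 5 misses, 1 evictions

Answer: 96 8 80 69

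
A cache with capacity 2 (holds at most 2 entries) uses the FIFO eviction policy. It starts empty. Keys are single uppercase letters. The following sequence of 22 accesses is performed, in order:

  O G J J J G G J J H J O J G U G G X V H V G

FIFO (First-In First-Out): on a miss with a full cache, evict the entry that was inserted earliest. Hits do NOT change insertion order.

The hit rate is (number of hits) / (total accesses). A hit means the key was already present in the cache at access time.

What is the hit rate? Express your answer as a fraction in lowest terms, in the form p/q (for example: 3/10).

FIFO simulation (capacity=2):
  1. access O: MISS. Cache (old->new): [O]
  2. access G: MISS. Cache (old->new): [O G]
  3. access J: MISS, evict O. Cache (old->new): [G J]
  4. access J: HIT. Cache (old->new): [G J]
  5. access J: HIT. Cache (old->new): [G J]
  6. access G: HIT. Cache (old->new): [G J]
  7. access G: HIT. Cache (old->new): [G J]
  8. access J: HIT. Cache (old->new): [G J]
  9. access J: HIT. Cache (old->new): [G J]
  10. access H: MISS, evict G. Cache (old->new): [J H]
  11. access J: HIT. Cache (old->new): [J H]
  12. access O: MISS, evict J. Cache (old->new): [H O]
  13. access J: MISS, evict H. Cache (old->new): [O J]
  14. access G: MISS, evict O. Cache (old->new): [J G]
  15. access U: MISS, evict J. Cache (old->new): [G U]
  16. access G: HIT. Cache (old->new): [G U]
  17. access G: HIT. Cache (old->new): [G U]
  18. access X: MISS, evict G. Cache (old->new): [U X]
  19. access V: MISS, evict U. Cache (old->new): [X V]
  20. access H: MISS, evict X. Cache (old->new): [V H]
  21. access V: HIT. Cache (old->new): [V H]
  22. access G: MISS, evict V. Cache (old->new): [H G]
Total: 10 hits, 12 misses, 10 evictions

Hit rate = 10/22 = 5/11

Answer: 5/11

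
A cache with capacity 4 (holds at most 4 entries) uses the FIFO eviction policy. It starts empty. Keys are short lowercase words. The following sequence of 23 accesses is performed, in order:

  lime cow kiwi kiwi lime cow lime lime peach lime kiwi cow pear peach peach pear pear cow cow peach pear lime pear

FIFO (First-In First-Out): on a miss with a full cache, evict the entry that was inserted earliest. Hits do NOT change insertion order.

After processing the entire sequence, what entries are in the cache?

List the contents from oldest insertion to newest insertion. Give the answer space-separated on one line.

FIFO simulation (capacity=4):
  1. access lime: MISS. Cache (old->new): [lime]
  2. access cow: MISS. Cache (old->new): [lime cow]
  3. access kiwi: MISS. Cache (old->new): [lime cow kiwi]
  4. access kiwi: HIT. Cache (old->new): [lime cow kiwi]
  5. access lime: HIT. Cache (old->new): [lime cow kiwi]
  6. access cow: HIT. Cache (old->new): [lime cow kiwi]
  7. access lime: HIT. Cache (old->new): [lime cow kiwi]
  8. access lime: HIT. Cache (old->new): [lime cow kiwi]
  9. access peach: MISS. Cache (old->new): [lime cow kiwi peach]
  10. access lime: HIT. Cache (old->new): [lime cow kiwi peach]
  11. access kiwi: HIT. Cache (old->new): [lime cow kiwi peach]
  12. access cow: HIT. Cache (old->new): [lime cow kiwi peach]
  13. access pear: MISS, evict lime. Cache (old->new): [cow kiwi peach pear]
  14. access peach: HIT. Cache (old->new): [cow kiwi peach pear]
  15. access peach: HIT. Cache (old->new): [cow kiwi peach pear]
  16. access pear: HIT. Cache (old->new): [cow kiwi peach pear]
  17. access pear: HIT. Cache (old->new): [cow kiwi peach pear]
  18. access cow: HIT. Cache (old->new): [cow kiwi peach pear]
  19. access cow: HIT. Cache (old->new): [cow kiwi peach pear]
  20. access peach: HIT. Cache (old->new): [cow kiwi peach pear]
  21. access pear: HIT. Cache (old->new): [cow kiwi peach pear]
  22. access lime: MISS, evict cow. Cache (old->new): [kiwi peach pear lime]
  23. access pear: HIT. Cache (old->new): [kiwi peach pear lime]
Total: 17 hits, 6 misses, 2 evictions

Answer: kiwi peach pear lime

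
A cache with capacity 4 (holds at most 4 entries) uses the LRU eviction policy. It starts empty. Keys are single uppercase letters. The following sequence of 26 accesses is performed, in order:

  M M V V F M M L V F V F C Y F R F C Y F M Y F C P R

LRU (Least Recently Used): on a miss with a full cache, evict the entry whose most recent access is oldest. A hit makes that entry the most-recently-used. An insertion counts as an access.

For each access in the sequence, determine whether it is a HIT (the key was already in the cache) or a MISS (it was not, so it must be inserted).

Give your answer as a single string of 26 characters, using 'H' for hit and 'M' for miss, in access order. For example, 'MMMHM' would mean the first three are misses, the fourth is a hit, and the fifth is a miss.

Answer: MHMHMHHMHHHHMMHMHHHHMHHHMM

Derivation:
LRU simulation (capacity=4):
  1. access M: MISS. Cache (LRU->MRU): [M]
  2. access M: HIT. Cache (LRU->MRU): [M]
  3. access V: MISS. Cache (LRU->MRU): [M V]
  4. access V: HIT. Cache (LRU->MRU): [M V]
  5. access F: MISS. Cache (LRU->MRU): [M V F]
  6. access M: HIT. Cache (LRU->MRU): [V F M]
  7. access M: HIT. Cache (LRU->MRU): [V F M]
  8. access L: MISS. Cache (LRU->MRU): [V F M L]
  9. access V: HIT. Cache (LRU->MRU): [F M L V]
  10. access F: HIT. Cache (LRU->MRU): [M L V F]
  11. access V: HIT. Cache (LRU->MRU): [M L F V]
  12. access F: HIT. Cache (LRU->MRU): [M L V F]
  13. access C: MISS, evict M. Cache (LRU->MRU): [L V F C]
  14. access Y: MISS, evict L. Cache (LRU->MRU): [V F C Y]
  15. access F: HIT. Cache (LRU->MRU): [V C Y F]
  16. access R: MISS, evict V. Cache (LRU->MRU): [C Y F R]
  17. access F: HIT. Cache (LRU->MRU): [C Y R F]
  18. access C: HIT. Cache (LRU->MRU): [Y R F C]
  19. access Y: HIT. Cache (LRU->MRU): [R F C Y]
  20. access F: HIT. Cache (LRU->MRU): [R C Y F]
  21. access M: MISS, evict R. Cache (LRU->MRU): [C Y F M]
  22. access Y: HIT. Cache (LRU->MRU): [C F M Y]
  23. access F: HIT. Cache (LRU->MRU): [C M Y F]
  24. access C: HIT. Cache (LRU->MRU): [M Y F C]
  25. access P: MISS, evict M. Cache (LRU->MRU): [Y F C P]
  26. access R: MISS, evict Y. Cache (LRU->MRU): [F C P R]
Total: 16 hits, 10 misses, 6 evictions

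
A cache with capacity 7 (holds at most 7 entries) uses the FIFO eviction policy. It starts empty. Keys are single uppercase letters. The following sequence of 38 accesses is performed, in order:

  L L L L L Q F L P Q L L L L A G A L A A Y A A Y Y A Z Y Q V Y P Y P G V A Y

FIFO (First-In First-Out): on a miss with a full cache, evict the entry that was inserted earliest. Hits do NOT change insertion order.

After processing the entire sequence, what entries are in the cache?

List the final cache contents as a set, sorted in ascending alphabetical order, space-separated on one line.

Answer: A F G P V Y Z

Derivation:
FIFO simulation (capacity=7):
  1. access L: MISS. Cache (old->new): [L]
  2. access L: HIT. Cache (old->new): [L]
  3. access L: HIT. Cache (old->new): [L]
  4. access L: HIT. Cache (old->new): [L]
  5. access L: HIT. Cache (old->new): [L]
  6. access Q: MISS. Cache (old->new): [L Q]
  7. access F: MISS. Cache (old->new): [L Q F]
  8. access L: HIT. Cache (old->new): [L Q F]
  9. access P: MISS. Cache (old->new): [L Q F P]
  10. access Q: HIT. Cache (old->new): [L Q F P]
  11. access L: HIT. Cache (old->new): [L Q F P]
  12. access L: HIT. Cache (old->new): [L Q F P]
  13. access L: HIT. Cache (old->new): [L Q F P]
  14. access L: HIT. Cache (old->new): [L Q F P]
  15. access A: MISS. Cache (old->new): [L Q F P A]
  16. access G: MISS. Cache (old->new): [L Q F P A G]
  17. access A: HIT. Cache (old->new): [L Q F P A G]
  18. access L: HIT. Cache (old->new): [L Q F P A G]
  19. access A: HIT. Cache (old->new): [L Q F P A G]
  20. access A: HIT. Cache (old->new): [L Q F P A G]
  21. access Y: MISS. Cache (old->new): [L Q F P A G Y]
  22. access A: HIT. Cache (old->new): [L Q F P A G Y]
  23. access A: HIT. Cache (old->new): [L Q F P A G Y]
  24. access Y: HIT. Cache (old->new): [L Q F P A G Y]
  25. access Y: HIT. Cache (old->new): [L Q F P A G Y]
  26. access A: HIT. Cache (old->new): [L Q F P A G Y]
  27. access Z: MISS, evict L. Cache (old->new): [Q F P A G Y Z]
  28. access Y: HIT. Cache (old->new): [Q F P A G Y Z]
  29. access Q: HIT. Cache (old->new): [Q F P A G Y Z]
  30. access V: MISS, evict Q. Cache (old->new): [F P A G Y Z V]
  31. access Y: HIT. Cache (old->new): [F P A G Y Z V]
  32. access P: HIT. Cache (old->new): [F P A G Y Z V]
  33. access Y: HIT. Cache (old->new): [F P A G Y Z V]
  34. access P: HIT. Cache (old->new): [F P A G Y Z V]
  35. access G: HIT. Cache (old->new): [F P A G Y Z V]
  36. access V: HIT. Cache (old->new): [F P A G Y Z V]
  37. access A: HIT. Cache (old->new): [F P A G Y Z V]
  38. access Y: HIT. Cache (old->new): [F P A G Y Z V]
Total: 29 hits, 9 misses, 2 evictions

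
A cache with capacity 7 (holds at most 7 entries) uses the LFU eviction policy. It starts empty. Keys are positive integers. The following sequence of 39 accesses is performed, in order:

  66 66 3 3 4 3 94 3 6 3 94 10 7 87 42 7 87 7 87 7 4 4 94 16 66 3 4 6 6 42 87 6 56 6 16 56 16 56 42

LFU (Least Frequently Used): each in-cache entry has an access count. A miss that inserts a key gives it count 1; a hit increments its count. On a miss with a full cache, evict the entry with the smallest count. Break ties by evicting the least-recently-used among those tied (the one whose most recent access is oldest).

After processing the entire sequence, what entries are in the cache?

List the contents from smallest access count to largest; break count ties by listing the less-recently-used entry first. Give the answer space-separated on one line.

LFU simulation (capacity=7):
  1. access 66: MISS. Cache: [66(c=1)]
  2. access 66: HIT, count now 2. Cache: [66(c=2)]
  3. access 3: MISS. Cache: [3(c=1) 66(c=2)]
  4. access 3: HIT, count now 2. Cache: [66(c=2) 3(c=2)]
  5. access 4: MISS. Cache: [4(c=1) 66(c=2) 3(c=2)]
  6. access 3: HIT, count now 3. Cache: [4(c=1) 66(c=2) 3(c=3)]
  7. access 94: MISS. Cache: [4(c=1) 94(c=1) 66(c=2) 3(c=3)]
  8. access 3: HIT, count now 4. Cache: [4(c=1) 94(c=1) 66(c=2) 3(c=4)]
  9. access 6: MISS. Cache: [4(c=1) 94(c=1) 6(c=1) 66(c=2) 3(c=4)]
  10. access 3: HIT, count now 5. Cache: [4(c=1) 94(c=1) 6(c=1) 66(c=2) 3(c=5)]
  11. access 94: HIT, count now 2. Cache: [4(c=1) 6(c=1) 66(c=2) 94(c=2) 3(c=5)]
  12. access 10: MISS. Cache: [4(c=1) 6(c=1) 10(c=1) 66(c=2) 94(c=2) 3(c=5)]
  13. access 7: MISS. Cache: [4(c=1) 6(c=1) 10(c=1) 7(c=1) 66(c=2) 94(c=2) 3(c=5)]
  14. access 87: MISS, evict 4(c=1). Cache: [6(c=1) 10(c=1) 7(c=1) 87(c=1) 66(c=2) 94(c=2) 3(c=5)]
  15. access 42: MISS, evict 6(c=1). Cache: [10(c=1) 7(c=1) 87(c=1) 42(c=1) 66(c=2) 94(c=2) 3(c=5)]
  16. access 7: HIT, count now 2. Cache: [10(c=1) 87(c=1) 42(c=1) 66(c=2) 94(c=2) 7(c=2) 3(c=5)]
  17. access 87: HIT, count now 2. Cache: [10(c=1) 42(c=1) 66(c=2) 94(c=2) 7(c=2) 87(c=2) 3(c=5)]
  18. access 7: HIT, count now 3. Cache: [10(c=1) 42(c=1) 66(c=2) 94(c=2) 87(c=2) 7(c=3) 3(c=5)]
  19. access 87: HIT, count now 3. Cache: [10(c=1) 42(c=1) 66(c=2) 94(c=2) 7(c=3) 87(c=3) 3(c=5)]
  20. access 7: HIT, count now 4. Cache: [10(c=1) 42(c=1) 66(c=2) 94(c=2) 87(c=3) 7(c=4) 3(c=5)]
  21. access 4: MISS, evict 10(c=1). Cache: [42(c=1) 4(c=1) 66(c=2) 94(c=2) 87(c=3) 7(c=4) 3(c=5)]
  22. access 4: HIT, count now 2. Cache: [42(c=1) 66(c=2) 94(c=2) 4(c=2) 87(c=3) 7(c=4) 3(c=5)]
  23. access 94: HIT, count now 3. Cache: [42(c=1) 66(c=2) 4(c=2) 87(c=3) 94(c=3) 7(c=4) 3(c=5)]
  24. access 16: MISS, evict 42(c=1). Cache: [16(c=1) 66(c=2) 4(c=2) 87(c=3) 94(c=3) 7(c=4) 3(c=5)]
  25. access 66: HIT, count now 3. Cache: [16(c=1) 4(c=2) 87(c=3) 94(c=3) 66(c=3) 7(c=4) 3(c=5)]
  26. access 3: HIT, count now 6. Cache: [16(c=1) 4(c=2) 87(c=3) 94(c=3) 66(c=3) 7(c=4) 3(c=6)]
  27. access 4: HIT, count now 3. Cache: [16(c=1) 87(c=3) 94(c=3) 66(c=3) 4(c=3) 7(c=4) 3(c=6)]
  28. access 6: MISS, evict 16(c=1). Cache: [6(c=1) 87(c=3) 94(c=3) 66(c=3) 4(c=3) 7(c=4) 3(c=6)]
  29. access 6: HIT, count now 2. Cache: [6(c=2) 87(c=3) 94(c=3) 66(c=3) 4(c=3) 7(c=4) 3(c=6)]
  30. access 42: MISS, evict 6(c=2). Cache: [42(c=1) 87(c=3) 94(c=3) 66(c=3) 4(c=3) 7(c=4) 3(c=6)]
  31. access 87: HIT, count now 4. Cache: [42(c=1) 94(c=3) 66(c=3) 4(c=3) 7(c=4) 87(c=4) 3(c=6)]
  32. access 6: MISS, evict 42(c=1). Cache: [6(c=1) 94(c=3) 66(c=3) 4(c=3) 7(c=4) 87(c=4) 3(c=6)]
  33. access 56: MISS, evict 6(c=1). Cache: [56(c=1) 94(c=3) 66(c=3) 4(c=3) 7(c=4) 87(c=4) 3(c=6)]
  34. access 6: MISS, evict 56(c=1). Cache: [6(c=1) 94(c=3) 66(c=3) 4(c=3) 7(c=4) 87(c=4) 3(c=6)]
  35. access 16: MISS, evict 6(c=1). Cache: [16(c=1) 94(c=3) 66(c=3) 4(c=3) 7(c=4) 87(c=4) 3(c=6)]
  36. access 56: MISS, evict 16(c=1). Cache: [56(c=1) 94(c=3) 66(c=3) 4(c=3) 7(c=4) 87(c=4) 3(c=6)]
  37. access 16: MISS, evict 56(c=1). Cache: [16(c=1) 94(c=3) 66(c=3) 4(c=3) 7(c=4) 87(c=4) 3(c=6)]
  38. access 56: MISS, evict 16(c=1). Cache: [56(c=1) 94(c=3) 66(c=3) 4(c=3) 7(c=4) 87(c=4) 3(c=6)]
  39. access 42: MISS, evict 56(c=1). Cache: [42(c=1) 94(c=3) 66(c=3) 4(c=3) 7(c=4) 87(c=4) 3(c=6)]
Total: 18 hits, 21 misses, 14 evictions

Answer: 42 94 66 4 7 87 3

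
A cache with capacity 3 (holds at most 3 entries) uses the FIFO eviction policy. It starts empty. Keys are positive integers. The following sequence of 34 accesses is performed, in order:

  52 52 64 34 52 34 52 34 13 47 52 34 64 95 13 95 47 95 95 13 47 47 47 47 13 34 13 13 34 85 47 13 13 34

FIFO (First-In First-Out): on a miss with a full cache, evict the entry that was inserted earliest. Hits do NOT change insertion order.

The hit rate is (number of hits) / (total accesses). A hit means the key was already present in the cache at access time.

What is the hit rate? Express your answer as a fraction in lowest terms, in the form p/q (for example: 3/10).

FIFO simulation (capacity=3):
  1. access 52: MISS. Cache (old->new): [52]
  2. access 52: HIT. Cache (old->new): [52]
  3. access 64: MISS. Cache (old->new): [52 64]
  4. access 34: MISS. Cache (old->new): [52 64 34]
  5. access 52: HIT. Cache (old->new): [52 64 34]
  6. access 34: HIT. Cache (old->new): [52 64 34]
  7. access 52: HIT. Cache (old->new): [52 64 34]
  8. access 34: HIT. Cache (old->new): [52 64 34]
  9. access 13: MISS, evict 52. Cache (old->new): [64 34 13]
  10. access 47: MISS, evict 64. Cache (old->new): [34 13 47]
  11. access 52: MISS, evict 34. Cache (old->new): [13 47 52]
  12. access 34: MISS, evict 13. Cache (old->new): [47 52 34]
  13. access 64: MISS, evict 47. Cache (old->new): [52 34 64]
  14. access 95: MISS, evict 52. Cache (old->new): [34 64 95]
  15. access 13: MISS, evict 34. Cache (old->new): [64 95 13]
  16. access 95: HIT. Cache (old->new): [64 95 13]
  17. access 47: MISS, evict 64. Cache (old->new): [95 13 47]
  18. access 95: HIT. Cache (old->new): [95 13 47]
  19. access 95: HIT. Cache (old->new): [95 13 47]
  20. access 13: HIT. Cache (old->new): [95 13 47]
  21. access 47: HIT. Cache (old->new): [95 13 47]
  22. access 47: HIT. Cache (old->new): [95 13 47]
  23. access 47: HIT. Cache (old->new): [95 13 47]
  24. access 47: HIT. Cache (old->new): [95 13 47]
  25. access 13: HIT. Cache (old->new): [95 13 47]
  26. access 34: MISS, evict 95. Cache (old->new): [13 47 34]
  27. access 13: HIT. Cache (old->new): [13 47 34]
  28. access 13: HIT. Cache (old->new): [13 47 34]
  29. access 34: HIT. Cache (old->new): [13 47 34]
  30. access 85: MISS, evict 13. Cache (old->new): [47 34 85]
  31. access 47: HIT. Cache (old->new): [47 34 85]
  32. access 13: MISS, evict 47. Cache (old->new): [34 85 13]
  33. access 13: HIT. Cache (old->new): [34 85 13]
  34. access 34: HIT. Cache (old->new): [34 85 13]
Total: 20 hits, 14 misses, 11 evictions

Hit rate = 20/34 = 10/17

Answer: 10/17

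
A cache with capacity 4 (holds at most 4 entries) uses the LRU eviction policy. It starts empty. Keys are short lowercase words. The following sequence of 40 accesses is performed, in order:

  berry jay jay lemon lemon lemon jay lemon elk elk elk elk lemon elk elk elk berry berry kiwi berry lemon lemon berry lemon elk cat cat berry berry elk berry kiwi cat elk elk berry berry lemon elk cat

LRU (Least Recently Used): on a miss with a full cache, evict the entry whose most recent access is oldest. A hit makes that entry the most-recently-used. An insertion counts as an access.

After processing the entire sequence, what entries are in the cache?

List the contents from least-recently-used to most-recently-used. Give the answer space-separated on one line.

Answer: berry lemon elk cat

Derivation:
LRU simulation (capacity=4):
  1. access berry: MISS. Cache (LRU->MRU): [berry]
  2. access jay: MISS. Cache (LRU->MRU): [berry jay]
  3. access jay: HIT. Cache (LRU->MRU): [berry jay]
  4. access lemon: MISS. Cache (LRU->MRU): [berry jay lemon]
  5. access lemon: HIT. Cache (LRU->MRU): [berry jay lemon]
  6. access lemon: HIT. Cache (LRU->MRU): [berry jay lemon]
  7. access jay: HIT. Cache (LRU->MRU): [berry lemon jay]
  8. access lemon: HIT. Cache (LRU->MRU): [berry jay lemon]
  9. access elk: MISS. Cache (LRU->MRU): [berry jay lemon elk]
  10. access elk: HIT. Cache (LRU->MRU): [berry jay lemon elk]
  11. access elk: HIT. Cache (LRU->MRU): [berry jay lemon elk]
  12. access elk: HIT. Cache (LRU->MRU): [berry jay lemon elk]
  13. access lemon: HIT. Cache (LRU->MRU): [berry jay elk lemon]
  14. access elk: HIT. Cache (LRU->MRU): [berry jay lemon elk]
  15. access elk: HIT. Cache (LRU->MRU): [berry jay lemon elk]
  16. access elk: HIT. Cache (LRU->MRU): [berry jay lemon elk]
  17. access berry: HIT. Cache (LRU->MRU): [jay lemon elk berry]
  18. access berry: HIT. Cache (LRU->MRU): [jay lemon elk berry]
  19. access kiwi: MISS, evict jay. Cache (LRU->MRU): [lemon elk berry kiwi]
  20. access berry: HIT. Cache (LRU->MRU): [lemon elk kiwi berry]
  21. access lemon: HIT. Cache (LRU->MRU): [elk kiwi berry lemon]
  22. access lemon: HIT. Cache (LRU->MRU): [elk kiwi berry lemon]
  23. access berry: HIT. Cache (LRU->MRU): [elk kiwi lemon berry]
  24. access lemon: HIT. Cache (LRU->MRU): [elk kiwi berry lemon]
  25. access elk: HIT. Cache (LRU->MRU): [kiwi berry lemon elk]
  26. access cat: MISS, evict kiwi. Cache (LRU->MRU): [berry lemon elk cat]
  27. access cat: HIT. Cache (LRU->MRU): [berry lemon elk cat]
  28. access berry: HIT. Cache (LRU->MRU): [lemon elk cat berry]
  29. access berry: HIT. Cache (LRU->MRU): [lemon elk cat berry]
  30. access elk: HIT. Cache (LRU->MRU): [lemon cat berry elk]
  31. access berry: HIT. Cache (LRU->MRU): [lemon cat elk berry]
  32. access kiwi: MISS, evict lemon. Cache (LRU->MRU): [cat elk berry kiwi]
  33. access cat: HIT. Cache (LRU->MRU): [elk berry kiwi cat]
  34. access elk: HIT. Cache (LRU->MRU): [berry kiwi cat elk]
  35. access elk: HIT. Cache (LRU->MRU): [berry kiwi cat elk]
  36. access berry: HIT. Cache (LRU->MRU): [kiwi cat elk berry]
  37. access berry: HIT. Cache (LRU->MRU): [kiwi cat elk berry]
  38. access lemon: MISS, evict kiwi. Cache (LRU->MRU): [cat elk berry lemon]
  39. access elk: HIT. Cache (LRU->MRU): [cat berry lemon elk]
  40. access cat: HIT. Cache (LRU->MRU): [berry lemon elk cat]
Total: 32 hits, 8 misses, 4 evictions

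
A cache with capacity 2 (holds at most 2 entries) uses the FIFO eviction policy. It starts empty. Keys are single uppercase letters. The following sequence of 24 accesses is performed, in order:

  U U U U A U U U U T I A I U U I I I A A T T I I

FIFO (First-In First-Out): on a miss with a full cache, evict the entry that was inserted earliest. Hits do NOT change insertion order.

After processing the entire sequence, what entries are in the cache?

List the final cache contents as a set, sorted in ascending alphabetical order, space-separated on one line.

FIFO simulation (capacity=2):
  1. access U: MISS. Cache (old->new): [U]
  2. access U: HIT. Cache (old->new): [U]
  3. access U: HIT. Cache (old->new): [U]
  4. access U: HIT. Cache (old->new): [U]
  5. access A: MISS. Cache (old->new): [U A]
  6. access U: HIT. Cache (old->new): [U A]
  7. access U: HIT. Cache (old->new): [U A]
  8. access U: HIT. Cache (old->new): [U A]
  9. access U: HIT. Cache (old->new): [U A]
  10. access T: MISS, evict U. Cache (old->new): [A T]
  11. access I: MISS, evict A. Cache (old->new): [T I]
  12. access A: MISS, evict T. Cache (old->new): [I A]
  13. access I: HIT. Cache (old->new): [I A]
  14. access U: MISS, evict I. Cache (old->new): [A U]
  15. access U: HIT. Cache (old->new): [A U]
  16. access I: MISS, evict A. Cache (old->new): [U I]
  17. access I: HIT. Cache (old->new): [U I]
  18. access I: HIT. Cache (old->new): [U I]
  19. access A: MISS, evict U. Cache (old->new): [I A]
  20. access A: HIT. Cache (old->new): [I A]
  21. access T: MISS, evict I. Cache (old->new): [A T]
  22. access T: HIT. Cache (old->new): [A T]
  23. access I: MISS, evict A. Cache (old->new): [T I]
  24. access I: HIT. Cache (old->new): [T I]
Total: 14 hits, 10 misses, 8 evictions

Answer: I T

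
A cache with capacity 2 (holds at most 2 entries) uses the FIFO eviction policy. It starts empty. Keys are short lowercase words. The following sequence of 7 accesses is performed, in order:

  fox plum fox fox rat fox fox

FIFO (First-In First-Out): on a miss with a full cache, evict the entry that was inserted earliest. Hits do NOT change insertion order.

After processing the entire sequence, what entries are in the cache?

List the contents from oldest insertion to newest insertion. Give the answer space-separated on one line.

FIFO simulation (capacity=2):
  1. access fox: MISS. Cache (old->new): [fox]
  2. access plum: MISS. Cache (old->new): [fox plum]
  3. access fox: HIT. Cache (old->new): [fox plum]
  4. access fox: HIT. Cache (old->new): [fox plum]
  5. access rat: MISS, evict fox. Cache (old->new): [plum rat]
  6. access fox: MISS, evict plum. Cache (old->new): [rat fox]
  7. access fox: HIT. Cache (old->new): [rat fox]
Total: 3 hits, 4 misses, 2 evictions

Answer: rat fox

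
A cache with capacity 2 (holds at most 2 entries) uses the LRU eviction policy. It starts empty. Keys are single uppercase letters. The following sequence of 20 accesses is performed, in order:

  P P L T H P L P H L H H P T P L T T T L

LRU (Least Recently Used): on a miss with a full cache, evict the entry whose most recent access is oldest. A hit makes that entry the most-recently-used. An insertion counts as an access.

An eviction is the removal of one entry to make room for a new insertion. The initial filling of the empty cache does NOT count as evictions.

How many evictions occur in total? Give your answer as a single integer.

Answer: 10

Derivation:
LRU simulation (capacity=2):
  1. access P: MISS. Cache (LRU->MRU): [P]
  2. access P: HIT. Cache (LRU->MRU): [P]
  3. access L: MISS. Cache (LRU->MRU): [P L]
  4. access T: MISS, evict P. Cache (LRU->MRU): [L T]
  5. access H: MISS, evict L. Cache (LRU->MRU): [T H]
  6. access P: MISS, evict T. Cache (LRU->MRU): [H P]
  7. access L: MISS, evict H. Cache (LRU->MRU): [P L]
  8. access P: HIT. Cache (LRU->MRU): [L P]
  9. access H: MISS, evict L. Cache (LRU->MRU): [P H]
  10. access L: MISS, evict P. Cache (LRU->MRU): [H L]
  11. access H: HIT. Cache (LRU->MRU): [L H]
  12. access H: HIT. Cache (LRU->MRU): [L H]
  13. access P: MISS, evict L. Cache (LRU->MRU): [H P]
  14. access T: MISS, evict H. Cache (LRU->MRU): [P T]
  15. access P: HIT. Cache (LRU->MRU): [T P]
  16. access L: MISS, evict T. Cache (LRU->MRU): [P L]
  17. access T: MISS, evict P. Cache (LRU->MRU): [L T]
  18. access T: HIT. Cache (LRU->MRU): [L T]
  19. access T: HIT. Cache (LRU->MRU): [L T]
  20. access L: HIT. Cache (LRU->MRU): [T L]
Total: 8 hits, 12 misses, 10 evictions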